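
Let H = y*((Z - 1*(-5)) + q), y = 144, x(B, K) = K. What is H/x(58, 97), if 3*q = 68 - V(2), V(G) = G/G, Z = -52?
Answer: -3552/97 ≈ -36.619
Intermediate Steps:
V(G) = 1
q = 67/3 (q = (68 - 1*1)/3 = (68 - 1)/3 = (⅓)*67 = 67/3 ≈ 22.333)
H = -3552 (H = 144*((-52 - 1*(-5)) + 67/3) = 144*((-52 + 5) + 67/3) = 144*(-47 + 67/3) = 144*(-74/3) = -3552)
H/x(58, 97) = -3552/97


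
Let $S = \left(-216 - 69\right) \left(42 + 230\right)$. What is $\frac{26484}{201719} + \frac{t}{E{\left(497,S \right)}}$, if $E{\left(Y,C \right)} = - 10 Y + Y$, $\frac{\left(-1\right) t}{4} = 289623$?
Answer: $\frac{11133729080}{42966147} \approx 259.13$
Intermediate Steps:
$t = -1158492$ ($t = \left(-4\right) 289623 = -1158492$)
$S = -77520$ ($S = \left(-285\right) 272 = -77520$)
$E{\left(Y,C \right)} = - 9 Y$
$\frac{26484}{201719} + \frac{t}{E{\left(497,S \right)}} = \frac{26484}{201719} - \frac{1158492}{\left(-9\right) 497} = 26484 \cdot \frac{1}{201719} - \frac{1158492}{-4473} = \frac{26484}{201719} - - \frac{386164}{1491} = \frac{26484}{201719} + \frac{386164}{1491} = \frac{11133729080}{42966147}$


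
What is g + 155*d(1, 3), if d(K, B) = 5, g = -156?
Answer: 619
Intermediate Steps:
g + 155*d(1, 3) = -156 + 155*5 = -156 + 775 = 619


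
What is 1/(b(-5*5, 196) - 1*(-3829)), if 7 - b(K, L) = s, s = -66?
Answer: 1/3902 ≈ 0.00025628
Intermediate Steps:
b(K, L) = 73 (b(K, L) = 7 - 1*(-66) = 7 + 66 = 73)
1/(b(-5*5, 196) - 1*(-3829)) = 1/(73 - 1*(-3829)) = 1/(73 + 3829) = 1/3902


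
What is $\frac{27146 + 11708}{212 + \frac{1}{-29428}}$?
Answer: $\frac{1143395512}{6238735} \approx 183.27$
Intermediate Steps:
$\frac{27146 + 11708}{212 + \frac{1}{-29428}} = \frac{38854}{212 - \frac{1}{29428}} = \frac{38854}{\frac{6238735}{29428}} = 38854 \cdot \frac{29428}{6238735} = \frac{1143395512}{6238735}$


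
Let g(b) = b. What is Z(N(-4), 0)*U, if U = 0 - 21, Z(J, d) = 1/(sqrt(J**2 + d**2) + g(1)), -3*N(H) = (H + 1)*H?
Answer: -21/5 ≈ -4.2000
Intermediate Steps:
N(H) = -H*(1 + H)/3 (N(H) = -(H + 1)*H/3 = -(1 + H)*H/3 = -H*(1 + H)/3)
Z(J, d) = 1/(1 + sqrt(J**2 + d**2)) (Z(J, d) = 1/(sqrt(J**2 + d**2) + 1) = 1/(1 + sqrt(J**2 + d**2)))
U = -21
Z(N(-4), 0)*U = -21/(1 + sqrt((-1/3*(-4)*(1 - 4))**2 + 0**2)) = -21/(1 + sqrt((-1/3*(-4)*(-3))**2 + 0)) = -21/(1 + sqrt((-4)**2 + 0)) = -21/(1 + sqrt(16 + 0)) = -21/(1 + sqrt(16)) = -21/(1 + 4) = -21/5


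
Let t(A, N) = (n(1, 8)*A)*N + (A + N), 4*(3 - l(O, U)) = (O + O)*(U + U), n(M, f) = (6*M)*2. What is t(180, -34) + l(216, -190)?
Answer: -32251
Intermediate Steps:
n(M, f) = 12*M
l(O, U) = 3 - O*U (l(O, U) = 3 - (O + O)*(U + U)/4 = 3 - 2*O*2*U/4 = 3 - O*U)
t(A, N) = A + N + 12*A*N (t(A, N) = ((12*1)*A)*N + (A + N) = (12*A)*N + (A + N) = 12*A*N + (A + N) = A + N + 12*A*N)
t(180, -34) + l(216, -190) = (180 - 34 + 12*180*(-34)) + (3 - 1*216*(-190)) = (180 - 34 - 73440) + (3 + 41040) = -73294 + 41043 = -32251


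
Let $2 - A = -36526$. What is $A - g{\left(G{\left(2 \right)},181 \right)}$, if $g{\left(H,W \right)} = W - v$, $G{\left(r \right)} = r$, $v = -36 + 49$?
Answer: $36360$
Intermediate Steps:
$v = 13$
$A = 36528$ ($A = 2 - -36526 = 2 + 36526 = 36528$)
$g{\left(H,W \right)} = -13 + W$ ($g{\left(H,W \right)} = W - 13 = -13 + W$)
$A - g{\left(G{\left(2 \right)},181 \right)} = 36528 - \left(-13 + 181\right) = 36528 - 168 = 36360$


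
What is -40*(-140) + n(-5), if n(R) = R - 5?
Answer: 5590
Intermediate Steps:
n(R) = -5 + R
-40*(-140) + n(-5) = -40*(-140) + (-5 - 5) = 5600 - 10 = 5590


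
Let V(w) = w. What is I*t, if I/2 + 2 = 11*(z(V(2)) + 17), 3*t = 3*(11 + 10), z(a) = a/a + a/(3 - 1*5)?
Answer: 7770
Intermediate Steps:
z(a) = 1 - a/2 (z(a) = 1 + a/(3 - 5) = 1 + a/(-2) = 1 + a*(-½) = 1 - a/2)
t = 21 (t = (3*(11 + 10))/3 = (3*21)/3 = (⅓)*63 = 21)
I = 370 (I = -4 + 2*(11*((1 - ½*2) + 17)) = -4 + 2*(11*((1 - 1) + 17)) = -4 + 2*(11*(0 + 17)) = -4 + 2*(11*17) = -4 + 2*187 = -4 + 374 = 370)
I*t = 370*21 = 7770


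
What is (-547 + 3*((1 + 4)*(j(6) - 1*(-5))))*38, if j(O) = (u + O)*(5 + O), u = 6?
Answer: 57304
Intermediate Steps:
j(O) = (5 + O)*(6 + O) (j(O) = (6 + O)*(5 + O) = (5 + O)*(6 + O))
(-547 + 3*((1 + 4)*(j(6) - 1*(-5))))*38 = (-547 + 3*((1 + 4)*((30 + 6**2 + 11*6) - 1*(-5))))*38 = (-547 + 3*(5*((30 + 36 + 66) + 5)))*38 = (-547 + 3*(5*(132 + 5)))*38 = (-547 + 3*(5*137))*38 = (-547 + 3*685)*38 = (-547 + 2055)*38 = 1508*38 = 57304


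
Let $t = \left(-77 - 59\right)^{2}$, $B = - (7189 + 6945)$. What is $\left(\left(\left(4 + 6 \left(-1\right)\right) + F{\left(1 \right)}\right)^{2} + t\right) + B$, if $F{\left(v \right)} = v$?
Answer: $4363$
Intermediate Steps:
$B = -14134$ ($B = \left(-1\right) 14134 = -14134$)
$t = 18496$ ($t = \left(-136\right)^{2} = 18496$)
$\left(\left(\left(4 + 6 \left(-1\right)\right) + F{\left(1 \right)}\right)^{2} + t\right) + B = \left(\left(\left(4 + 6 \left(-1\right)\right) + 1\right)^{2} + 18496\right) - 14134 = \left(\left(\left(4 - 6\right) + 1\right)^{2} + 18496\right) - 14134 = \left(\left(-2 + 1\right)^{2} + 18496\right) - 14134 = \left(\left(-1\right)^{2} + 18496\right) - 14134 = \left(1 + 18496\right) - 14134 = 18497 - 14134 = 4363$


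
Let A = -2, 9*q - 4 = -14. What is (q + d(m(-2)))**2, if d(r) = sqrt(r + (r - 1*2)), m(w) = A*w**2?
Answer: (10 - 27*I*sqrt(2))**2/81 ≈ -16.765 - 9.4281*I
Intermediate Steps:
q = -10/9 (q = 4/9 + (1/9)*(-14) = 4/9 - 14/9 = -10/9 ≈ -1.1111)
m(w) = -2*w**2
d(r) = sqrt(-2 + 2*r) (d(r) = sqrt(r + (r - 2)) = sqrt(r + (-2 + r)) = sqrt(-2 + 2*r))
(q + d(m(-2)))**2 = (-10/9 + sqrt(-2 + 2*(-2*(-2)**2)))**2 = (-10/9 + sqrt(-2 + 2*(-2*4)))**2 = (-10/9 + sqrt(-2 + 2*(-8)))**2 = (-10/9 + sqrt(-2 - 16))**2 = (-10/9 + sqrt(-18))**2 = (-10/9 + 3*I*sqrt(2))**2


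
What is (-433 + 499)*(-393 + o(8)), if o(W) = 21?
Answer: -24552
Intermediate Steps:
(-433 + 499)*(-393 + o(8)) = (-433 + 499)*(-393 + 21) = 66*(-372) = -24552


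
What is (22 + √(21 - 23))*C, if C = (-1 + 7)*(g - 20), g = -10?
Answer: -3960 - 180*I*√2 ≈ -3960.0 - 254.56*I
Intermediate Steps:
C = -180 (C = (-1 + 7)*(-10 - 20) = 6*(-30) = -180)
(22 + √(21 - 23))*C = (22 + √(21 - 23))*(-180) = (22 + √(-2))*(-180) = (22 + I*√2)*(-180) = -3960 - 180*I*√2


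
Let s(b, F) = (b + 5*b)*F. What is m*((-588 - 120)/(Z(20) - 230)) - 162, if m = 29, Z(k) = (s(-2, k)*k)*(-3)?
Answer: -1158036/7085 ≈ -163.45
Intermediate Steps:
s(b, F) = 6*F*b (s(b, F) = (6*b)*F = 6*F*b)
Z(k) = 36*k² (Z(k) = ((6*k*(-2))*k)*(-3) = ((-12*k)*k)*(-3) = -12*k²*(-3) = 36*k²)
m*((-588 - 120)/(Z(20) - 230)) - 162 = 29*((-588 - 120)/(36*20² - 230)) - 162 = 29*(-708/(36*400 - 230)) - 162 = 29*(-708/(14400 - 230)) - 162 = 29*(-708/14170) - 162 = 29*(-708*1/14170) - 162 = 29*(-354/7085) - 162 = -10266/7085 - 162 = -1158036/7085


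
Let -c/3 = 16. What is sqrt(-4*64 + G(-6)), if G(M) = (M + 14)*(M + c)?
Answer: 4*I*sqrt(43) ≈ 26.23*I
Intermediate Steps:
c = -48 (c = -3*16 = -48)
G(M) = (-48 + M)*(14 + M) (G(M) = (M + 14)*(M - 48) = (14 + M)*(-48 + M) = (-48 + M)*(14 + M))
sqrt(-4*64 + G(-6)) = sqrt(-4*64 + (-672 + (-6)**2 - 34*(-6))) = sqrt(-256 + (-672 + 36 + 204)) = sqrt(-256 - 432) = sqrt(-688) = 4*I*sqrt(43)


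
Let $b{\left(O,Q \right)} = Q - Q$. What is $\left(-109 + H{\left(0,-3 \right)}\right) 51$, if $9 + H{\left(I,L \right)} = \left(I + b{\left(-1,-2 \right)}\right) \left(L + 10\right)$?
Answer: $-6018$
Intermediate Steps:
$b{\left(O,Q \right)} = 0$
$H{\left(I,L \right)} = -9 + I \left(10 + L\right)$ ($H{\left(I,L \right)} = -9 + \left(I + 0\right) \left(L + 10\right) = -9 + I \left(10 + L\right)$)
$\left(-109 + H{\left(0,-3 \right)}\right) 51 = \left(-109 + \left(-9 + 10 \cdot 0 + 0 \left(-3\right)\right)\right) 51 = \left(-109 + \left(-9 + 0 + 0\right)\right) 51 = \left(-109 - 9\right) 51 = \left(-118\right) 51 = -6018$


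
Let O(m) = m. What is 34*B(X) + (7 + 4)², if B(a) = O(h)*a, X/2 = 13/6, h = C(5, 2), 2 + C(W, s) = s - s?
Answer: -521/3 ≈ -173.67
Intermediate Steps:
C(W, s) = -2 (C(W, s) = -2 + (s - s) = -2 + 0 = -2)
h = -2
X = 13/3 (X = 2*(13/6) = 13/3 ≈ 4.3333)
B(a) = -2*a
34*B(X) + (7 + 4)² = 34*(-2*13/3) + (7 + 4)² = 34*(-26/3) + 11² = -884/3 + 121 = -521/3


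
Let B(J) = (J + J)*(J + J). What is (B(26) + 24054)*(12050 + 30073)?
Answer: 1127127234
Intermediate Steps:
B(J) = 4*J² (B(J) = (2*J)*(2*J) = 4*J²)
(B(26) + 24054)*(12050 + 30073) = (4*26² + 24054)*(12050 + 30073) = (4*676 + 24054)*42123 = (2704 + 24054)*42123 = 26758*42123 = 1127127234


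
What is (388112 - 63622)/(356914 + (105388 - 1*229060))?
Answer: 162245/116621 ≈ 1.3912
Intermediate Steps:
(388112 - 63622)/(356914 + (105388 - 1*229060)) = 324490/(356914 + (105388 - 229060)) = 324490/(356914 - 123672) = 324490/233242 = 324490*(1/233242) = 162245/116621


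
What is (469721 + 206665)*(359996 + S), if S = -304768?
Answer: 37355446008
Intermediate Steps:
(469721 + 206665)*(359996 + S) = (469721 + 206665)*(359996 - 304768) = 676386*55228 = 37355446008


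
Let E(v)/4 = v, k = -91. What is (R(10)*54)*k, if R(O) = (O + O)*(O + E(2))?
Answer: -1769040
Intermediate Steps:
E(v) = 4*v
R(O) = 2*O*(8 + O) (R(O) = (O + O)*(O + 4*2) = (2*O)*(O + 8) = (2*O)*(8 + O) = 2*O*(8 + O))
(R(10)*54)*k = ((2*10*(8 + 10))*54)*(-91) = ((2*10*18)*54)*(-91) = (360*54)*(-91) = 19440*(-91) = -1769040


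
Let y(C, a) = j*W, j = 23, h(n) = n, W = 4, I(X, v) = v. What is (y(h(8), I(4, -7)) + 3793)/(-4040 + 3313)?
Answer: -3885/727 ≈ -5.3439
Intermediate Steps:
y(C, a) = 92 (y(C, a) = 23*4 = 92)
(y(h(8), I(4, -7)) + 3793)/(-4040 + 3313) = (92 + 3793)/(-4040 + 3313) = 3885/(-727) = 3885*(-1/727) = -3885/727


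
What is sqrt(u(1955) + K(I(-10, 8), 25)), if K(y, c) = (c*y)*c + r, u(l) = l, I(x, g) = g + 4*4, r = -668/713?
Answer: sqrt(8618920111)/713 ≈ 130.21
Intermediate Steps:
r = -668/713 (r = -668*1/713 = -668/713 ≈ -0.93689)
I(x, g) = 16 + g (I(x, g) = g + 16 = 16 + g)
K(y, c) = -668/713 + y*c**2 (K(y, c) = (c*y)*c - 668/713 = y*c**2 - 668/713 = -668/713 + y*c**2)
sqrt(u(1955) + K(I(-10, 8), 25)) = sqrt(1955 + (-668/713 + (16 + 8)*25**2)) = sqrt(1955 + (-668/713 + 24*625)) = sqrt(1955 + (-668/713 + 15000)) = sqrt(1955 + 10694332/713) = sqrt(12088247/713) = sqrt(8618920111)/713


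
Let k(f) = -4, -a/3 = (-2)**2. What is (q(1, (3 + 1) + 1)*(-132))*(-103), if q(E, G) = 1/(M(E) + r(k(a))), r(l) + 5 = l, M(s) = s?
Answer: -3399/2 ≈ -1699.5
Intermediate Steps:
a = -12 (a = -3*(-2)**2 = -3*4 = -12)
r(l) = -5 + l
q(E, G) = 1/(-9 + E) (q(E, G) = 1/(E + (-5 - 4)) = 1/(E - 9) = 1/(-9 + E))
(q(1, (3 + 1) + 1)*(-132))*(-103) = (-132/(-9 + 1))*(-103) = (-132/(-8))*(-103) = -1/8*(-132)*(-103) = (33/2)*(-103) = -3399/2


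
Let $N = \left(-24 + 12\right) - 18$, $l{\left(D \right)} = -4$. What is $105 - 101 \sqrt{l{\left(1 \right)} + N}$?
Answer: $105 - 101 i \sqrt{34} \approx 105.0 - 588.93 i$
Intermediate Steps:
$N = -30$ ($N = -12 - 18 = -30$)
$105 - 101 \sqrt{l{\left(1 \right)} + N} = 105 - 101 \sqrt{-4 - 30} = 105 - 101 \sqrt{-34} = 105 - 101 i \sqrt{34}$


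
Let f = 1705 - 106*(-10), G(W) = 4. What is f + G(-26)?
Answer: 2769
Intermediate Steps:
f = 2765 (f = 1705 + 1060 = 2765)
f + G(-26) = 2765 + 4 = 2769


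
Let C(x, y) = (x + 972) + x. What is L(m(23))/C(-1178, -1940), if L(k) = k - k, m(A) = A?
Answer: 0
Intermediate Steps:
L(k) = 0
C(x, y) = 972 + 2*x (C(x, y) = (972 + x) + x = 972 + 2*x)
L(m(23))/C(-1178, -1940) = 0/(972 + 2*(-1178)) = 0/(972 - 2356) = 0/(-1384) = 0*(-1/1384) = 0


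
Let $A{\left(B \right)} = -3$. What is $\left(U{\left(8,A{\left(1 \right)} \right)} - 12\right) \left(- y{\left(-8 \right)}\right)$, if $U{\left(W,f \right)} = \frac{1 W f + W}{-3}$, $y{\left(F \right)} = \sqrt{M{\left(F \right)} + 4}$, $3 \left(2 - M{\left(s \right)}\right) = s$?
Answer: $\frac{20 \sqrt{78}}{9} \approx 19.626$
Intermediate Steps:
$M{\left(s \right)} = 2 - \frac{s}{3}$
$y{\left(F \right)} = \sqrt{6 - \frac{F}{3}}$ ($y{\left(F \right)} = \sqrt{\left(2 - \frac{F}{3}\right) + 4} = \sqrt{6 - \frac{F}{3}}$)
$U{\left(W,f \right)} = - \frac{W}{3} - \frac{W f}{3}$ ($U{\left(W,f \right)} = \left(W f + W\right) \left(- \frac{1}{3}\right) = \left(W + W f\right) \left(- \frac{1}{3}\right) = - \frac{W}{3} - \frac{W f}{3}$)
$\left(U{\left(8,A{\left(1 \right)} \right)} - 12\right) \left(- y{\left(-8 \right)}\right) = \left(\left(- \frac{1}{3}\right) 8 \left(1 - 3\right) - 12\right) \left(- \frac{\sqrt{54 - -24}}{3}\right) = \left(\left(- \frac{1}{3}\right) 8 \left(-2\right) + \left(-53 + 41\right)\right) \left(- \frac{\sqrt{54 + 24}}{3}\right) = \left(\frac{16}{3} - 12\right) \left(- \frac{\sqrt{78}}{3}\right) = - \frac{20 \left(- \frac{\sqrt{78}}{3}\right)}{3} = \frac{20 \sqrt{78}}{9}$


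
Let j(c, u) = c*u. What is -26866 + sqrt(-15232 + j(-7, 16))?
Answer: -26866 + 4*I*sqrt(959) ≈ -26866.0 + 123.87*I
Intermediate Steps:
-26866 + sqrt(-15232 + j(-7, 16)) = -26866 + sqrt(-15232 - 7*16) = -26866 + sqrt(-15232 - 112) = -26866 + sqrt(-15344) = -26866 + 4*I*sqrt(959)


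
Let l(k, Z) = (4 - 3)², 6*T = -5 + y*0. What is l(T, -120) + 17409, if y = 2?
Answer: 17410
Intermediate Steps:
T = -⅚ (T = (-5 + 2*0)/6 = (-5 + 0)/6 = (⅙)*(-5) = -⅚ ≈ -0.83333)
l(k, Z) = 1 (l(k, Z) = 1² = 1)
l(T, -120) + 17409 = 1 + 17409 = 17410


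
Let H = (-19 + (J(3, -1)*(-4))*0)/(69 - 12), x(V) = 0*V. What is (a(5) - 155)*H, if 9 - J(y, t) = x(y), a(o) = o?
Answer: 50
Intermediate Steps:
x(V) = 0
J(y, t) = 9 (J(y, t) = 9 - 1*0 = 9 + 0 = 9)
H = -⅓ (H = (-19 + (9*(-4))*0)/(69 - 12) = (-19 - 36*0)/57 = (-19 + 0)*(1/57) = -19*1/57 = -⅓ ≈ -0.33333)
(a(5) - 155)*H = (5 - 155)*(-⅓) = -150*(-⅓) = 50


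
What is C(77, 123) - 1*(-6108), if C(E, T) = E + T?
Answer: 6308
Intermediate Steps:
C(77, 123) - 1*(-6108) = (77 + 123) - 1*(-6108) = 200 + 6108 = 6308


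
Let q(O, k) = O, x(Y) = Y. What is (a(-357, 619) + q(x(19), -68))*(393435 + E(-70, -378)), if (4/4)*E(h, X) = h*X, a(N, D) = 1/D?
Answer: 4938804990/619 ≈ 7.9787e+6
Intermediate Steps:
E(h, X) = X*h (E(h, X) = h*X = X*h)
(a(-357, 619) + q(x(19), -68))*(393435 + E(-70, -378)) = (1/619 + 19)*(393435 - 378*(-70)) = (1/619 + 19)*(393435 + 26460) = (11762/619)*419895 = 4938804990/619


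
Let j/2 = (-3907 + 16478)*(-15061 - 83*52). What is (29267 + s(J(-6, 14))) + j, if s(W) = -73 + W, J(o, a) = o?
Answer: -487147346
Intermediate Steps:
j = -487176534 (j = 2*((-3907 + 16478)*(-15061 - 83*52)) = 2*(12571*(-15061 - 4316)) = 2*(12571*(-19377)) = 2*(-243588267) = -487176534)
(29267 + s(J(-6, 14))) + j = (29267 + (-73 - 6)) - 487176534 = (29267 - 79) - 487176534 = 29188 - 487176534 = -487147346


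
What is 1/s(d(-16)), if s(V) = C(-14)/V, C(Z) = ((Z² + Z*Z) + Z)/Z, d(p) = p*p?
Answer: -256/27 ≈ -9.4815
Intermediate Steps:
d(p) = p²
C(Z) = (Z + 2*Z²)/Z (C(Z) = ((Z² + Z²) + Z)/Z = (2*Z² + Z)/Z = (Z + 2*Z²)/Z)
s(V) = -27/V (s(V) = (1 + 2*(-14))/V = (1 - 28)/V = -27/V)
1/s(d(-16)) = 1/(-27/((-16)²)) = 1/(-27/256) = -256/27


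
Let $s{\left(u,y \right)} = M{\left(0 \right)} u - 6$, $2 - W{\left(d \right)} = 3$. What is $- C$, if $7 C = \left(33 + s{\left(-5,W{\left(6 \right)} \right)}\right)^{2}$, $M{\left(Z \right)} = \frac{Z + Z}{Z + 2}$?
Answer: $- \frac{729}{7} \approx -104.14$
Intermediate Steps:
$W{\left(d \right)} = -1$ ($W{\left(d \right)} = 2 - 3 = -1$)
$M{\left(Z \right)} = \frac{2 Z}{2 + Z}$
$s{\left(u,y \right)} = -6$ ($s{\left(u,y \right)} = 2 \cdot 0 \frac{1}{2 + 0} u - 6 = 2 \cdot 0 \cdot \frac{1}{2} u - 6 = 0 u - 6 = 0 - 6 = -6$)
$C = \frac{729}{7}$ ($C = \frac{\left(33 - 6\right)^{2}}{7} = \frac{27^{2}}{7} = \frac{1}{7} \cdot 729 = \frac{729}{7} \approx 104.14$)
$- C = \left(-1\right) \frac{729}{7} = - \frac{729}{7}$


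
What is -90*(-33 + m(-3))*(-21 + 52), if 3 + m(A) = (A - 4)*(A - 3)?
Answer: -16740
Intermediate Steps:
m(A) = -3 + (-4 + A)*(-3 + A) (m(A) = -3 + (A - 4)*(A - 3) = -3 + (-4 + A)*(-3 + A))
-90*(-33 + m(-3))*(-21 + 52) = -90*(-33 + (9 + (-3)² - 7*(-3)))*(-21 + 52) = -90*(-33 + (9 + 9 + 21))*31 = -90*(-33 + 39)*31 = -540*31 = -90*186 = -16740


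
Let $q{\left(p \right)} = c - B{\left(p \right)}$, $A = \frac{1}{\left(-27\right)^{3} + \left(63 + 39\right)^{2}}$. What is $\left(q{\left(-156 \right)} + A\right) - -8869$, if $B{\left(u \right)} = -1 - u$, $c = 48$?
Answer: $\frac{81302597}{9279} \approx 8762.0$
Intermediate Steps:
$A = - \frac{1}{9279}$ ($A = \frac{1}{-19683 + 102^{2}} = \frac{1}{-19683 + 10404} = \frac{1}{-9279} = - \frac{1}{9279} \approx -0.00010777$)
$q{\left(p \right)} = 49 + p$ ($q{\left(p \right)} = 48 - \left(-1 - p\right) = 48 + \left(1 + p\right) = 49 + p$)
$\left(q{\left(-156 \right)} + A\right) - -8869 = \left(\left(49 - 156\right) - \frac{1}{9279}\right) - -8869 = \left(-107 - \frac{1}{9279}\right) + \left(-542 + 9411\right) = - \frac{992854}{9279} + 8869 = \frac{81302597}{9279}$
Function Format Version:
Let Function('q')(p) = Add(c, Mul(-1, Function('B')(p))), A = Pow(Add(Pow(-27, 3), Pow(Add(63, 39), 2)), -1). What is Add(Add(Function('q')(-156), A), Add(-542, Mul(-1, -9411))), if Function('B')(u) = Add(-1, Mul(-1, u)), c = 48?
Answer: Rational(81302597, 9279) ≈ 8762.0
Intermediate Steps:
A = Rational(-1, 9279) (A = Pow(Add(-19683, Pow(102, 2)), -1) = Pow(Add(-19683, 10404), -1) = Pow(-9279, -1) = Rational(-1, 9279) ≈ -0.00010777)
Function('q')(p) = Add(49, p) (Function('q')(p) = Add(48, Mul(-1, Add(-1, Mul(-1, p)))) = Add(48, Add(1, p)) = Add(49, p))
Add(Add(Function('q')(-156), A), Add(-542, Mul(-1, -9411))) = Add(Add(Add(49, -156), Rational(-1, 9279)), Add(-542, Mul(-1, -9411))) = Add(Add(-107, Rational(-1, 9279)), Add(-542, 9411)) = Add(Rational(-992854, 9279), 8869) = Rational(81302597, 9279)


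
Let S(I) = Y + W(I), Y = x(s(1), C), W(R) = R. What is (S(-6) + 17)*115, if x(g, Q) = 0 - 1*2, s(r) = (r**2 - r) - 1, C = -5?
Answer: 1035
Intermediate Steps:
s(r) = -1 + r**2 - r
x(g, Q) = -2 (x(g, Q) = 0 - 2 = -2)
Y = -2
S(I) = -2 + I
(S(-6) + 17)*115 = ((-2 - 6) + 17)*115 = (-8 + 17)*115 = 9*115 = 1035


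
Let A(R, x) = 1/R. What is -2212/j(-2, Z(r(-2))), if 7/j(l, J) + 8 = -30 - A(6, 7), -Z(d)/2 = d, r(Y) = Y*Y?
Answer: 36182/3 ≈ 12061.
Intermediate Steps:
r(Y) = Y²
Z(d) = -2*d
j(l, J) = -42/229 (j(l, J) = 7/(-8 + (-30 - 1/6)) = 7/(-8 + (-30 - 1*⅙)) = 7/(-8 + (-30 - ⅙)) = 7/(-8 - 181/6) = 7/(-229/6) = 7*(-6/229) = -42/229)
-2212/j(-2, Z(r(-2))) = -2212/(-42/229) = -2212*(-229/42) = 36182/3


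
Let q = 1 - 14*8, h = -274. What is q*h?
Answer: 30414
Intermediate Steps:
q = -111 (q = 1 - 112 = -111)
q*h = -111*(-274) = 30414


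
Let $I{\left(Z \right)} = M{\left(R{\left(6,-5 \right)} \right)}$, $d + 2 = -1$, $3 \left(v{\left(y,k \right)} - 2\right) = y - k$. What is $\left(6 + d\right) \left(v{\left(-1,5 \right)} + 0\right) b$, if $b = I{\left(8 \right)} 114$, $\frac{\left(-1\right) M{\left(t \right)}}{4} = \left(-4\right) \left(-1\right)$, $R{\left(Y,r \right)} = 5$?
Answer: $0$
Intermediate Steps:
$v{\left(y,k \right)} = 2 - \frac{k}{3} + \frac{y}{3}$ ($v{\left(y,k \right)} = 2 + \frac{y - k}{3} = 2 - \left(- \frac{y}{3} + \frac{k}{3}\right) = 2 - \frac{k}{3} + \frac{y}{3}$)
$d = -3$ ($d = -2 - 1 = -3$)
$M{\left(t \right)} = -16$ ($M{\left(t \right)} = - 4 \left(\left(-4\right) \left(-1\right)\right) = \left(-4\right) 4 = -16$)
$I{\left(Z \right)} = -16$
$b = -1824$ ($b = \left(-16\right) 114 = -1824$)
$\left(6 + d\right) \left(v{\left(-1,5 \right)} + 0\right) b = \left(6 - 3\right) \left(\left(2 - \frac{5}{3} + \frac{1}{3} \left(-1\right)\right) + 0\right) \left(-1824\right) = 3 \left(\left(2 - \frac{5}{3} - \frac{1}{3}\right) + 0\right) \left(-1824\right) = 3 \left(0 + 0\right) \left(-1824\right) = 3 \cdot 0 \left(-1824\right) = 0 \left(-1824\right) = 0$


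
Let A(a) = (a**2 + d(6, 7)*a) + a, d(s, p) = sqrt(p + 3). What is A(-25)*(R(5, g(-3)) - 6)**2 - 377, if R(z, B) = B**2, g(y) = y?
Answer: 5023 - 225*sqrt(10) ≈ 4311.5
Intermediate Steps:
d(s, p) = sqrt(3 + p)
A(a) = a + a**2 + a*sqrt(10) (A(a) = (a**2 + sqrt(3 + 7)*a) + a = (a**2 + sqrt(10)*a) + a = (a**2 + a*sqrt(10)) + a = a + a**2 + a*sqrt(10))
A(-25)*(R(5, g(-3)) - 6)**2 - 377 = (-25*(1 - 25 + sqrt(10)))*((-3)**2 - 6)**2 - 377 = (-25*(-24 + sqrt(10)))*(9 - 6)**2 - 377 = (600 - 25*sqrt(10))*3**2 - 377 = (600 - 25*sqrt(10))*9 - 377 = (5400 - 225*sqrt(10)) - 377 = 5023 - 225*sqrt(10)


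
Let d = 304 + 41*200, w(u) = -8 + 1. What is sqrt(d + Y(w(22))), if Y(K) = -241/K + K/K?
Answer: 8*sqrt(6538)/7 ≈ 92.409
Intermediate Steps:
w(u) = -7
Y(K) = 1 - 241/K (Y(K) = -241/K + 1 = 1 - 241/K)
d = 8504 (d = 304 + 8200 = 8504)
sqrt(d + Y(w(22))) = sqrt(8504 + (-241 - 7)/(-7)) = sqrt(8504 - 1/7*(-248)) = sqrt(8504 + 248/7) = sqrt(59776/7) = 8*sqrt(6538)/7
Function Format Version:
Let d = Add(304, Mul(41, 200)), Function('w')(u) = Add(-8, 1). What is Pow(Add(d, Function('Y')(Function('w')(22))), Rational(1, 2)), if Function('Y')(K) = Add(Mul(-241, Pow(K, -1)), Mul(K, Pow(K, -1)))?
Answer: Mul(Rational(8, 7), Pow(6538, Rational(1, 2))) ≈ 92.409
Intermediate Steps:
Function('w')(u) = -7
Function('Y')(K) = Add(1, Mul(-241, Pow(K, -1))) (Function('Y')(K) = Add(Mul(-241, Pow(K, -1)), 1) = Add(1, Mul(-241, Pow(K, -1))))
d = 8504 (d = Add(304, 8200) = 8504)
Pow(Add(d, Function('Y')(Function('w')(22))), Rational(1, 2)) = Pow(Add(8504, Mul(Pow(-7, -1), Add(-241, -7))), Rational(1, 2)) = Pow(Add(8504, Mul(Rational(-1, 7), -248)), Rational(1, 2)) = Pow(Add(8504, Rational(248, 7)), Rational(1, 2)) = Pow(Rational(59776, 7), Rational(1, 2)) = Mul(Rational(8, 7), Pow(6538, Rational(1, 2)))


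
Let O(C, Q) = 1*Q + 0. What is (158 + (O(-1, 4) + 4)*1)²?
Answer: 27556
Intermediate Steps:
O(C, Q) = Q (O(C, Q) = Q + 0 = Q)
(158 + (O(-1, 4) + 4)*1)² = (158 + (4 + 4)*1)² = (158 + 8*1)² = (158 + 8)² = 166² = 27556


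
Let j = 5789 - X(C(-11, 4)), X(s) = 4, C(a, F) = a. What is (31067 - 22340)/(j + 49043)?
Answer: 2909/18276 ≈ 0.15917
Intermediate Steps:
j = 5785 (j = 5789 - 1*4 = 5789 - 4 = 5785)
(31067 - 22340)/(j + 49043) = (31067 - 22340)/(5785 + 49043) = 8727/54828 = 8727*(1/54828) = 2909/18276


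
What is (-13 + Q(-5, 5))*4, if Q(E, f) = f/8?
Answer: -99/2 ≈ -49.500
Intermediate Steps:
Q(E, f) = f/8 (Q(E, f) = f*(⅛) = f/8)
(-13 + Q(-5, 5))*4 = (-13 + (⅛)*5)*4 = (-13 + 5/8)*4 = -99/8*4 = -99/2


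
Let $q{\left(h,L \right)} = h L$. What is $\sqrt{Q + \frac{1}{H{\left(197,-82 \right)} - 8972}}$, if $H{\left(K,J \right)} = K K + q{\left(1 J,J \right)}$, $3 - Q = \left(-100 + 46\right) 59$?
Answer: $\frac{\sqrt{4262757769830}}{36561} \approx 56.471$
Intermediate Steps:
$Q = 3189$ ($Q = 3 - \left(-100 + 46\right) 59 = 3 - \left(-54\right) 59 = 3 - -3186 = 3 + 3186 = 3189$)
$q{\left(h,L \right)} = L h$
$H{\left(K,J \right)} = J^{2} + K^{2}$ ($H{\left(K,J \right)} = K K + J 1 J = K^{2} + J J = K^{2} + J^{2} = J^{2} + K^{2}$)
$\sqrt{Q + \frac{1}{H{\left(197,-82 \right)} - 8972}} = \sqrt{3189 + \frac{1}{\left(\left(-82\right)^{2} + 197^{2}\right) - 8972}} = \sqrt{3189 + \frac{1}{\left(6724 + 38809\right) - 8972}} = \sqrt{3189 + \frac{1}{45533 - 8972}} = \sqrt{3189 + \frac{1}{36561}} = \sqrt{\frac{116593030}{36561}} = \frac{\sqrt{4262757769830}}{36561}$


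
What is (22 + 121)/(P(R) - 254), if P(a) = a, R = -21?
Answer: -13/25 ≈ -0.52000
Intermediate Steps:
(22 + 121)/(P(R) - 254) = (22 + 121)/(-21 - 254) = 143/(-275) = 143*(-1/275) = -13/25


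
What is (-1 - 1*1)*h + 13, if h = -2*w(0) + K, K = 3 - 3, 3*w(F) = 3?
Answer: 17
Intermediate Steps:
w(F) = 1 (w(F) = (⅓)*3 = 1)
K = 0
h = -2 (h = -2*1 + 0 = -2 + 0 = -2)
(-1 - 1*1)*h + 13 = (-1 - 1*1)*(-2) + 13 = (-1 - 1)*(-2) + 13 = -2*(-2) + 13 = 4 + 13 = 17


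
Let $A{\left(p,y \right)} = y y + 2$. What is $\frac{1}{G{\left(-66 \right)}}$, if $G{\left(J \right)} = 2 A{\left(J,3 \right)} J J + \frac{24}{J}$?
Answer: $\frac{11}{1054148} \approx 1.0435 \cdot 10^{-5}$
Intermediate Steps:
$A{\left(p,y \right)} = 2 + y^{2}$ ($A{\left(p,y \right)} = y^{2} + 2 = 2 + y^{2}$)
$G{\left(J \right)} = 22 J^{2} + \frac{24}{J}$ ($G{\left(J \right)} = 2 \left(2 + 3^{2}\right) J J + \frac{24}{J} = 2 \left(2 + 9\right) J J + \frac{24}{J} = 2 \cdot 11 J J + \frac{24}{J} = 22 J J + \frac{24}{J} = 22 J^{2} + \frac{24}{J}$)
$\frac{1}{G{\left(-66 \right)}} = \frac{1}{2 \frac{1}{-66} \left(12 + 11 \left(-66\right)^{3}\right)} = \frac{1}{2 \left(- \frac{1}{66}\right) \left(12 + 11 \left(-287496\right)\right)} = \frac{1}{2 \left(- \frac{1}{66}\right) \left(12 - 3162456\right)} = \frac{1}{2 \left(- \frac{1}{66}\right) \left(-3162444\right)} = \frac{1}{\frac{1054148}{11}} = \frac{11}{1054148}$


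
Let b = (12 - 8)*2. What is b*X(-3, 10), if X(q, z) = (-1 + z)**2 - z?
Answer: 568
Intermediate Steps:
b = 8 (b = 4*2 = 8)
b*X(-3, 10) = 8*((-1 + 10)**2 - 1*10) = 8*(9**2 - 10) = 8*(81 - 10) = 8*71 = 568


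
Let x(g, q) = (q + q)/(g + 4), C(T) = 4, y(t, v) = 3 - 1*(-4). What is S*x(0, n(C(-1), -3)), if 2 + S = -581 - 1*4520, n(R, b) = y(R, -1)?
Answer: -35721/2 ≈ -17861.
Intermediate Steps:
y(t, v) = 7 (y(t, v) = 3 + 4 = 7)
n(R, b) = 7
x(g, q) = 2*q/(4 + g) (x(g, q) = (2*q)/(4 + g) = 2*q/(4 + g))
S = -5103 (S = -2 + (-581 - 1*4520) = -2 + (-581 - 4520) = -2 - 5101 = -5103)
S*x(0, n(C(-1), -3)) = -10206*7/(4 + 0) = -10206*7/4 = -5103*7/2 = -35721/2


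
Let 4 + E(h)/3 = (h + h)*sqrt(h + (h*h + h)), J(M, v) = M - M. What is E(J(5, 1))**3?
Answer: -1728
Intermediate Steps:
J(M, v) = 0
E(h) = -12 + 6*h*sqrt(h**2 + 2*h) (E(h) = -12 + 3*((h + h)*sqrt(h + (h*h + h))) = -12 + 3*((2*h)*sqrt(h + (h**2 + h))) = -12 + 3*((2*h)*sqrt(h + (h + h**2))) = -12 + 3*((2*h)*sqrt(h**2 + 2*h)) = -12 + 3*(2*h*sqrt(h**2 + 2*h)) = -12 + 6*h*sqrt(h**2 + 2*h))
E(J(5, 1))**3 = (-12 + 6*0*sqrt(0*(2 + 0)))**3 = (-12 + 6*0*sqrt(0*2))**3 = (-12 + 6*0*sqrt(0))**3 = (-12 + 6*0*0)**3 = (-12 + 0)**3 = (-12)**3 = -1728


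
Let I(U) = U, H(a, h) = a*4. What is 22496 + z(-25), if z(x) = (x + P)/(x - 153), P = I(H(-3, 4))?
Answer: 4004325/178 ≈ 22496.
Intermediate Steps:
H(a, h) = 4*a
P = -12 (P = 4*(-3) = -12)
z(x) = (-12 + x)/(-153 + x) (z(x) = (x - 12)/(x - 153) = (-12 + x)/(-153 + x))
22496 + z(-25) = 22496 + (-12 - 25)/(-153 - 25) = 22496 - 37/(-178) = 22496 - 1/178*(-37) = 22496 + 37/178 = 4004325/178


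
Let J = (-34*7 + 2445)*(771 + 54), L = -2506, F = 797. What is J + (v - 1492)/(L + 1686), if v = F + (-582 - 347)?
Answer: 373259281/205 ≈ 1.8208e+6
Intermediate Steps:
v = -132 (v = 797 + (-582 - 347) = 797 - 929 = -132)
J = 1820775 (J = (-238 + 2445)*825 = 2207*825 = 1820775)
J + (v - 1492)/(L + 1686) = 1820775 + (-132 - 1492)/(-2506 + 1686) = 1820775 - 1624/(-820) = 1820775 - 1624*(-1/820) = 1820775 + 406/205 = 373259281/205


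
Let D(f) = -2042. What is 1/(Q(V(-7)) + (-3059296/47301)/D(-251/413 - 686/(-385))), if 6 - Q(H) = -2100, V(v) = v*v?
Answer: 48294321/101709369674 ≈ 0.00047483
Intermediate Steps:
V(v) = v**2
Q(H) = 2106 (Q(H) = 6 - 1*(-2100) = 6 + 2100 = 2106)
1/(Q(V(-7)) + (-3059296/47301)/D(-251/413 - 686/(-385))) = 1/(2106 - 3059296/47301/(-2042)) = 1/(2106 - 3059296*1/47301*(-1/2042)) = 1/(2106 - 3059296/47301*(-1/2042)) = 1/(2106 + 1529648/48294321) = 1/(101709369674/48294321) = 48294321/101709369674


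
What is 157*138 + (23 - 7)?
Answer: 21682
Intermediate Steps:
157*138 + (23 - 7) = 21666 + 16 = 21682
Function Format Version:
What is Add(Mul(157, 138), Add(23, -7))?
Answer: 21682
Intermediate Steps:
Add(Mul(157, 138), Add(23, -7)) = Add(21666, 16) = 21682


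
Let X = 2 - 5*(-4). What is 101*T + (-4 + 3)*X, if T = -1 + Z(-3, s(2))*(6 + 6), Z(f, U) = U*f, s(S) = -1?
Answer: 3513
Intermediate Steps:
X = 22 (X = 2 + 20 = 22)
T = 35 (T = -1 + (-1*(-3))*(6 + 6) = -1 + 3*12 = -1 + 36 = 35)
101*T + (-4 + 3)*X = 101*35 + (-4 + 3)*22 = 3535 - 1*22 = 3535 - 22 = 3513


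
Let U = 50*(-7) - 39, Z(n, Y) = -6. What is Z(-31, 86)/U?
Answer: 6/389 ≈ 0.015424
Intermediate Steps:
U = -389 (U = -350 - 39 = -389)
Z(-31, 86)/U = -6/(-389) = -6*(-1/389) = 6/389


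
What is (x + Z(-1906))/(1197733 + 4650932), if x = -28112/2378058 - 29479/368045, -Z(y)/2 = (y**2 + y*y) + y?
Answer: -6357483074268219671/2559470425486212825 ≈ -2.4839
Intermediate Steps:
Z(y) = -4*y**2 - 2*y (Z(y) = -2*((y**2 + y*y) + y) = -2*((y**2 + y**2) + y) = -2*(2*y**2 + y) = -2*(y + 2*y**2) = -4*y**2 - 2*y)
x = -40224626411/437616178305 (x = -28112*1/2378058 - 29479*1/368045 = -14056/1189029 - 29479/368045 = -40224626411/437616178305 ≈ -0.091918)
(x + Z(-1906))/(1197733 + 4650932) = (-40224626411/437616178305 - 2*(-1906)*(1 + 2*(-1906)))/(1197733 + 4650932) = (-40224626411/437616178305 - 2*(-1906)*(1 - 3812))/5848665 = (-40224626411/437616178305 - 2*(-1906)*(-3811))*(1/5848665) = (-40224626411/437616178305 - 14527532)*(1/5848665) = -6357483074268219671/437616178305*1/5848665 = -6357483074268219671/2559470425486212825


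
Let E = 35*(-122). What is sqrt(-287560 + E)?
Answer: I*sqrt(291830) ≈ 540.21*I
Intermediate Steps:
E = -4270
sqrt(-287560 + E) = sqrt(-287560 - 4270) = sqrt(-291830) = I*sqrt(291830)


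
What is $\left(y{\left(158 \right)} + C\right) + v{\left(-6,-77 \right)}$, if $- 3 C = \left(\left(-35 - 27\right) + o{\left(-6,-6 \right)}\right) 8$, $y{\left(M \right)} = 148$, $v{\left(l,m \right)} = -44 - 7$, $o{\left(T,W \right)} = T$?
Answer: $\frac{835}{3} \approx 278.33$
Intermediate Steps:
$v{\left(l,m \right)} = -51$ ($v{\left(l,m \right)} = -44 - 7 = -51$)
$C = \frac{544}{3}$ ($C = - \frac{\left(\left(-35 - 27\right) - 6\right) 8}{3} = - \frac{\left(-62 - 6\right) 8}{3} = - \frac{\left(-68\right) 8}{3} = \left(- \frac{1}{3}\right) \left(-544\right) = \frac{544}{3} \approx 181.33$)
$\left(y{\left(158 \right)} + C\right) + v{\left(-6,-77 \right)} = \left(148 + \frac{544}{3}\right) - 51 = \frac{988}{3} - 51 = \frac{835}{3}$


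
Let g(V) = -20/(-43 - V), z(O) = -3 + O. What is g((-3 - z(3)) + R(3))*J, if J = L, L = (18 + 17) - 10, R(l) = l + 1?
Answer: 125/11 ≈ 11.364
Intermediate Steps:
R(l) = 1 + l
L = 25 (L = 35 - 10 = 25)
J = 25
g((-3 - z(3)) + R(3))*J = (20/(43 + ((-3 - (-3 + 3)) + (1 + 3))))*25 = (20/(43 + ((-3 - 1*0) + 4)))*25 = (20/(43 + ((-3 + 0) + 4)))*25 = (20/(43 + (-3 + 4)))*25 = (20/(43 + 1))*25 = (20/44)*25 = (20*(1/44))*25 = (5/11)*25 = 125/11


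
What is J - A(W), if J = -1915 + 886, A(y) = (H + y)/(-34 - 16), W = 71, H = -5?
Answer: -25692/25 ≈ -1027.7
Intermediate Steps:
A(y) = 1/10 - y/50 (A(y) = (-5 + y)/(-34 - 16) = (-5 + y)/(-50) = (-5 + y)*(-1/50) = 1/10 - y/50)
J = -1029
J - A(W) = -1029 - (1/10 - 1/50*71) = -1029 - (1/10 - 71/50) = -1029 - 1*(-33/25) = -1029 + 33/25 = -25692/25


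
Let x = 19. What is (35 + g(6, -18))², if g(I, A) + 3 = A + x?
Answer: 1089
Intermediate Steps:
g(I, A) = 16 + A (g(I, A) = -3 + (A + 19) = -3 + (19 + A) = 16 + A)
(35 + g(6, -18))² = (35 + (16 - 18))² = (35 - 2)² = 33² = 1089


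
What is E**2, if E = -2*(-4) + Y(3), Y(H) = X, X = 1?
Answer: 81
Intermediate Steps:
Y(H) = 1
E = 9 (E = -2*(-4) + 1 = 8 + 1 = 9)
E**2 = 9**2 = 81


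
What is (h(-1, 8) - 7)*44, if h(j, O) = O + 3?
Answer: 176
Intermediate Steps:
h(j, O) = 3 + O
(h(-1, 8) - 7)*44 = ((3 + 8) - 7)*44 = (11 - 7)*44 = 4*44 = 176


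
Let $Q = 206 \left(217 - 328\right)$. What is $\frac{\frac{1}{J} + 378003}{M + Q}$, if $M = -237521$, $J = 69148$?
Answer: $- \frac{26138151445}{18005240276} \approx -1.4517$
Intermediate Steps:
$Q = -22866$ ($Q = 206 \left(-111\right) = -22866$)
$\frac{\frac{1}{J} + 378003}{M + Q} = \frac{\frac{1}{69148} + 378003}{-237521 - 22866} = \frac{\frac{1}{69148} + 378003}{-260387} = \frac{26138151445}{69148} \left(- \frac{1}{260387}\right) = - \frac{26138151445}{18005240276}$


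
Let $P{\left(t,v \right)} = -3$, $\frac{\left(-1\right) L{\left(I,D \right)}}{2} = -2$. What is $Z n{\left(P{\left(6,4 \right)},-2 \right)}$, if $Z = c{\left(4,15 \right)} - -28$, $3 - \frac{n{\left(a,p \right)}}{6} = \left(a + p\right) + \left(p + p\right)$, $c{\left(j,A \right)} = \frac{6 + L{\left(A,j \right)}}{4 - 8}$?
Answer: $1836$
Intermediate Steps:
$L{\left(I,D \right)} = 4$ ($L{\left(I,D \right)} = \left(-2\right) \left(-2\right) = 4$)
$c{\left(j,A \right)} = - \frac{5}{2}$ ($c{\left(j,A \right)} = \frac{6 + 4}{4 - 8} = \frac{10}{-4} = 10 \left(- \frac{1}{4}\right) = - \frac{5}{2}$)
$n{\left(a,p \right)} = 18 - 18 p - 6 a$ ($n{\left(a,p \right)} = 18 - 6 \left(\left(a + p\right) + \left(p + p\right)\right) = 18 - 6 \left(\left(a + p\right) + 2 p\right) = 18 - 6 \left(a + 3 p\right) = 18 - \left(6 a + 18 p\right) = 18 - 18 p - 6 a$)
$Z = \frac{51}{2}$ ($Z = - \frac{5}{2} - -28 = - \frac{5}{2} + 28 = \frac{51}{2} \approx 25.5$)
$Z n{\left(P{\left(6,4 \right)},-2 \right)} = \frac{51 \left(18 - -36 - -18\right)}{2} = \frac{51 \left(18 + 36 + 18\right)}{2} = \frac{51}{2} \cdot 72 = 1836$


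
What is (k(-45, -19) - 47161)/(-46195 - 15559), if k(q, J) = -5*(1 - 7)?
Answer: 6733/8822 ≈ 0.76321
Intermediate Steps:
k(q, J) = 30 (k(q, J) = -5*(-6) = 30)
(k(-45, -19) - 47161)/(-46195 - 15559) = (30 - 47161)/(-46195 - 15559) = -47131/(-61754) = -47131*(-1/61754) = 6733/8822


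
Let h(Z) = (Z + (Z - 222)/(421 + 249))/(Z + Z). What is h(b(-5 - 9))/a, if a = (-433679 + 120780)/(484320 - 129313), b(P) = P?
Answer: -426718414/733748155 ≈ -0.58156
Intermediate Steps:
h(Z) = (-111/335 + 671*Z/670)/(2*Z) (h(Z) = (Z + (-222 + Z)/670)/((2*Z)) = (Z + (-222 + Z)*(1/670))*(1/(2*Z)) = (Z + (-111/335 + Z/670))*(1/(2*Z)) = (-111/335 + 671*Z/670)*(1/(2*Z)) = (-111/335 + 671*Z/670)/(2*Z))
a = -312899/355007 ≈ -0.88139
h(b(-5 - 9))/a = ((-222 + 671*(-5 - 9))/(1340*(-5 - 9)))/(-312899/355007) = ((1/1340)*(-222 + 671*(-14))/(-14))*(-355007/312899) = ((1/1340)*(-1/14)*(-222 - 9394))*(-355007/312899) = ((1/1340)*(-1/14)*(-9616))*(-355007/312899) = (1202/2345)*(-355007/312899) = -426718414/733748155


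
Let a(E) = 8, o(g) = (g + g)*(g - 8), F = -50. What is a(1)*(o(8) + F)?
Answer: -400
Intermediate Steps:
o(g) = 2*g*(-8 + g) (o(g) = (2*g)*(-8 + g) = 2*g*(-8 + g))
a(1)*(o(8) + F) = 8*(2*8*(-8 + 8) - 50) = 8*(2*8*0 - 50) = 8*(0 - 50) = 8*(-50) = -400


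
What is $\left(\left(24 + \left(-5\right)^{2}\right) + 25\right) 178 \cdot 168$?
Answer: $2212896$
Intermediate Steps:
$\left(\left(24 + \left(-5\right)^{2}\right) + 25\right) 178 \cdot 168 = \left(\left(24 + 25\right) + 25\right) 178 \cdot 168 = \left(49 + 25\right) 178 \cdot 168 = 74 \cdot 178 \cdot 168 = 13172 \cdot 168 = 2212896$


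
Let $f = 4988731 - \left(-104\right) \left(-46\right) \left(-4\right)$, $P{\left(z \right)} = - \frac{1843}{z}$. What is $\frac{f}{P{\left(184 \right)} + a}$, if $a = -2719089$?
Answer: $- \frac{921447528}{500314219} \approx -1.8417$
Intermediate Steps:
$f = 5007867$ ($f = 4988731 - 4784 \left(-4\right) = 4988731 - -19136 = 4988731 + 19136 = 5007867$)
$\frac{f}{P{\left(184 \right)} + a} = \frac{5007867}{- \frac{1843}{184} - 2719089} = \frac{5007867}{- \frac{500314219}{184}} = 5007867 \left(- \frac{184}{500314219}\right) = - \frac{921447528}{500314219}$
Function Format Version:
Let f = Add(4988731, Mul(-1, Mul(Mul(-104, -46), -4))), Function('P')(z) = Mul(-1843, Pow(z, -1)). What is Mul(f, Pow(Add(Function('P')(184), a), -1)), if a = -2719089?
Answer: Rational(-921447528, 500314219) ≈ -1.8417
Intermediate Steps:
f = 5007867 (f = Add(4988731, Mul(-1, Mul(4784, -4))) = Add(4988731, Mul(-1, -19136)) = Add(4988731, 19136) = 5007867)
Mul(f, Pow(Add(Function('P')(184), a), -1)) = Mul(5007867, Pow(Add(Mul(-1843, Pow(184, -1)), -2719089), -1)) = Mul(5007867, Pow(Add(Mul(-1843, Rational(1, 184)), -2719089), -1)) = Mul(5007867, Pow(Add(Rational(-1843, 184), -2719089), -1)) = Mul(5007867, Pow(Rational(-500314219, 184), -1)) = Mul(5007867, Rational(-184, 500314219)) = Rational(-921447528, 500314219)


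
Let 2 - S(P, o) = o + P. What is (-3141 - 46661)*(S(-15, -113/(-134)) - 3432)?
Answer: 11397760423/67 ≈ 1.7012e+8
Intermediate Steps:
S(P, o) = 2 - P - o (S(P, o) = 2 - (o + P) = 2 - (P + o) = 2 + (-P - o) = 2 - P - o)
(-3141 - 46661)*(S(-15, -113/(-134)) - 3432) = (-3141 - 46661)*((2 - 1*(-15) - (-113)/(-134)) - 3432) = -49802*((2 + 15 - (-113)*(-1)/134) - 3432) = -49802*((2 + 15 - 1*113/134) - 3432) = -49802*((2 + 15 - 113/134) - 3432) = -49802*(2165/134 - 3432) = -49802*(-457723/134) = 11397760423/67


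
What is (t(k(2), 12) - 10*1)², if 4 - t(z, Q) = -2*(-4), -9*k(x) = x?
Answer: 196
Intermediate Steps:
k(x) = -x/9
t(z, Q) = -4 (t(z, Q) = 4 - (-2)*(-4) = 4 - 1*8 = 4 - 8 = -4)
(t(k(2), 12) - 10*1)² = (-4 - 10*1)² = (-4 - 10)² = (-14)² = 196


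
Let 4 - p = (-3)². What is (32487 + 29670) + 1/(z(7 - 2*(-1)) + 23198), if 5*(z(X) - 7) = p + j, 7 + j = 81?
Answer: 7216054763/116094 ≈ 62157.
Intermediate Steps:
j = 74 (j = -7 + 81 = 74)
p = -5 (p = 4 - 1*(-3)² = 4 - 1*9 = 4 - 9 = -5)
z(X) = 104/5 (z(X) = 7 + (-5 + 74)/5 = 7 + (⅕)*69 = 7 + 69/5 = 104/5)
(32487 + 29670) + 1/(z(7 - 2*(-1)) + 23198) = (32487 + 29670) + 1/(104/5 + 23198) = 62157 + 1/(116094/5) = 62157 + 5/116094 = 7216054763/116094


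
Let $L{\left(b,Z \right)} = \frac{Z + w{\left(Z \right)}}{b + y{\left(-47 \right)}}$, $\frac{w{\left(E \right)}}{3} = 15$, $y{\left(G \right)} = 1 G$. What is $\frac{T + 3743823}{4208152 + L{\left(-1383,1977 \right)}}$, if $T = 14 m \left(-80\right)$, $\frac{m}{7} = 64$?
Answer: $\frac{2318075045}{3008827669} \approx 0.77042$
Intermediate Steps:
$m = 448$ ($m = 7 \cdot 64 = 448$)
$y{\left(G \right)} = G$
$w{\left(E \right)} = 45$ ($w{\left(E \right)} = 3 \cdot 15 = 45$)
$L{\left(b,Z \right)} = \frac{45 + Z}{-47 + b}$ ($L{\left(b,Z \right)} = \frac{Z + 45}{b - 47} = \frac{45 + Z}{-47 + b}$)
$T = -501760$ ($T = 14 \cdot 448 \left(-80\right) = 6272 \left(-80\right) = -501760$)
$\frac{T + 3743823}{4208152 + L{\left(-1383,1977 \right)}} = \frac{-501760 + 3743823}{4208152 + \frac{45 + 1977}{-47 - 1383}} = \frac{3242063}{4208152 + \frac{1}{-1430} \cdot 2022} = \frac{3242063}{4208152 - \frac{1011}{715}} = \frac{3242063}{\frac{3008827669}{715}} = 3242063 \cdot \frac{715}{3008827669} = \frac{2318075045}{3008827669}$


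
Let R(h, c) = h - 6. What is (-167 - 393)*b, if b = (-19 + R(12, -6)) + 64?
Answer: -28560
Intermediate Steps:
R(h, c) = -6 + h
b = 51 (b = (-19 + (-6 + 12)) + 64 = (-19 + 6) + 64 = -13 + 64 = 51)
(-167 - 393)*b = (-167 - 393)*51 = -560*51 = -28560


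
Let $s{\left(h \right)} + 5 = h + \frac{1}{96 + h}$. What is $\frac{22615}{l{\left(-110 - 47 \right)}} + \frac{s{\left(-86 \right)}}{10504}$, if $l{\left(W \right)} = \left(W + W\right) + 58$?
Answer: $- \frac{1470119}{16640} \approx -88.349$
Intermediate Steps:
$l{\left(W \right)} = 58 + 2 W$ ($l{\left(W \right)} = 2 W + 58 = 58 + 2 W$)
$s{\left(h \right)} = -5 + h + \frac{1}{96 + h}$ ($s{\left(h \right)} = -5 + \left(h + \frac{1}{96 + h}\right) = -5 + h + \frac{1}{96 + h}$)
$\frac{22615}{l{\left(-110 - 47 \right)}} + \frac{s{\left(-86 \right)}}{10504} = \frac{22615}{58 + 2 \left(-110 - 47\right)} + \frac{\frac{1}{96 - 86} \left(-479 + \left(-86\right)^{2} + 91 \left(-86\right)\right)}{10504} = \frac{22615}{58 + 2 \left(-110 - 47\right)} + \frac{-479 + 7396 - 7826}{10} \cdot \frac{1}{10504} = \frac{22615}{58 + 2 \left(-157\right)} + \frac{1}{10} \left(-909\right) \frac{1}{10504} = \frac{22615}{58 - 314} - \frac{9}{1040} = \frac{22615}{-256} - \frac{9}{1040} = 22615 \left(- \frac{1}{256}\right) - \frac{9}{1040} = - \frac{22615}{256} - \frac{9}{1040} = - \frac{1470119}{16640}$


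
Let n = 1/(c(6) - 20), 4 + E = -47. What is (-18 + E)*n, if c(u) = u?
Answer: 69/14 ≈ 4.9286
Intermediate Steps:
E = -51 (E = -4 - 47 = -51)
n = -1/14 (n = 1/(6 - 20) = 1/(-14) = -1/14 ≈ -0.071429)
(-18 + E)*n = (-18 - 51)*(-1/14) = -69*(-1/14) = 69/14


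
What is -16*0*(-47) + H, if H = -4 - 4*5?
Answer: -24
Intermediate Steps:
H = -24 (H = -4 - 20 = -24)
-16*0*(-47) + H = -16*0*(-47) - 24 = 0*(-47) - 24 = 0 - 24 = -24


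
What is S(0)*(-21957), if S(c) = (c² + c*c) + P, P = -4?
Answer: 87828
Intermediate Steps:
S(c) = -4 + 2*c² (S(c) = (c² + c*c) - 4 = (c² + c²) - 4 = 2*c² - 4 = -4 + 2*c²)
S(0)*(-21957) = (-4 + 2*0²)*(-21957) = (-4 + 2*0)*(-21957) = (-4 + 0)*(-21957) = -4*(-21957) = 87828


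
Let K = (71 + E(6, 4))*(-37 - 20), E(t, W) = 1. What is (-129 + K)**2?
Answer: 17918289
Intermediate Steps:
K = -4104 (K = (71 + 1)*(-37 - 20) = 72*(-57) = -4104)
(-129 + K)**2 = (-129 - 4104)**2 = (-4233)**2 = 17918289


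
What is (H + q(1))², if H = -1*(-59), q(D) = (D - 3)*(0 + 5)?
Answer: 2401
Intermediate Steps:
q(D) = -15 + 5*D (q(D) = (-3 + D)*5 = -15 + 5*D)
H = 59
(H + q(1))² = (59 + (-15 + 5*1))² = (59 + (-15 + 5))² = (59 - 10)² = 49² = 2401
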